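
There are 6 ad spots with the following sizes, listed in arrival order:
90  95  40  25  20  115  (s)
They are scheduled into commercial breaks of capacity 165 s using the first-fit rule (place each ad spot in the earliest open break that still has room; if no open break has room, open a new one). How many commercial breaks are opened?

  90 → break 1 (new)  [load 90/165]
  95 → break 2 (new)  [load 95/165]
  40 → break 1  [load 130/165]
  25 → break 1  [load 155/165]
  20 → break 2  [load 115/165]
  115 → break 3 (new)  [load 115/165]
3 commercial breaks opened.

3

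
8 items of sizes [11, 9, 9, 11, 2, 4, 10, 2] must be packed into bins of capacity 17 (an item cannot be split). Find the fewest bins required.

5

Total = 11 + 11 + 10 + 9 + 9 + 4 + 2 + 2 = 58.
Lower bound: ⌈58/17⌉ = 4 bins.
Also, 5 items each exceed 17/2, and no two of those can share a bin, so at least 5 bins are needed.
A packing using 5 bins:
  bin 1: 11 + 4 + 2 = 17
  bin 2: 11 + 2 = 13
  bin 3: 10 = 10
  bin 4: 9 = 9
  bin 5: 9 = 9
This matches the lower bound, so 5 is optimal.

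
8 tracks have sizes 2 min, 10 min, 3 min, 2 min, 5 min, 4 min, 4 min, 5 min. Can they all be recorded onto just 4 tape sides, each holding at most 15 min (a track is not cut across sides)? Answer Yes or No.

A valid assignment using 3 tape sides:
  side 1: 10 + 5 = 15
  side 2: 5 + 4 + 4 + 2 = 15
  side 3: 3 + 2 = 5
That uses only 3 ≤ 4, so 4 tape sides are enough.

Yes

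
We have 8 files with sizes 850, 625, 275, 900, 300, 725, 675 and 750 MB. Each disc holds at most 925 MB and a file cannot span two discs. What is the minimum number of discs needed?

7

Total = 900 + 850 + 750 + 725 + 675 + 625 + 300 + 275 = 5100 MB.
Lower bound: ⌈5100/925⌉ = 6 discs.
A packing using 7 discs:
  disc 1: 900 = 900
  disc 2: 850 = 850
  disc 3: 750 = 750
  disc 4: 725 = 725
  disc 5: 675 = 675
  disc 6: 625 + 300 = 925
  disc 7: 275 = 275
No arrangement into 6 discs stays within capacity, so 7 is optimal.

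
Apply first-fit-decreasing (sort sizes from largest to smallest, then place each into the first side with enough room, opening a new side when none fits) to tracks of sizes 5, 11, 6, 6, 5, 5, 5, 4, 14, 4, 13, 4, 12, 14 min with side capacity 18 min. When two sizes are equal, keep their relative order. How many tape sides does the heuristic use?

Sorted descending: 14, 14, 13, 12, 11, 6, 6, 5, 5, 5, 5, 4, 4, 4.
  14 → side 1 (new)  [load 14/18]
  14 → side 2 (new)  [load 14/18]
  13 → side 3 (new)  [load 13/18]
  12 → side 4 (new)  [load 12/18]
  11 → side 5 (new)  [load 11/18]
  6 → side 4  [load 18/18]
  6 → side 5  [load 17/18]
  5 → side 3  [load 18/18]
  5 → side 6 (new)  [load 5/18]
  5 → side 6  [load 10/18]
  5 → side 6  [load 15/18]
  4 → side 1  [load 18/18]
  4 → side 2  [load 18/18]
  4 → side 7 (new)  [load 4/18]
7 tape sides opened.

7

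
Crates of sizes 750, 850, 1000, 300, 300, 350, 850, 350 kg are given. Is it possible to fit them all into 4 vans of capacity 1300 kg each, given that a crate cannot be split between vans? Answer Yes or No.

Yes

A valid assignment using 4 vans:
  van 1: 1000 + 300 = 1300
  van 2: 850 + 350 = 1200
  van 3: 850 + 350 = 1200
  van 4: 750 + 300 = 1050
Every load is within 1300 kg, so 4 vans suffice.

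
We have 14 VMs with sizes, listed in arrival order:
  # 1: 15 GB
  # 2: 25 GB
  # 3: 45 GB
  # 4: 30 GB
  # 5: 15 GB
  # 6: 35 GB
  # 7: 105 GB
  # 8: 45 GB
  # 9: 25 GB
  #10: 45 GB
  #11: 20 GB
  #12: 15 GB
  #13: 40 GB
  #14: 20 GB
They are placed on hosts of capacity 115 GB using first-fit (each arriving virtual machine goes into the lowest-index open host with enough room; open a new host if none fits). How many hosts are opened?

  15 → host 1 (new)  [load 15/115]
  25 → host 1  [load 40/115]
  45 → host 1  [load 85/115]
  30 → host 1  [load 115/115]
  15 → host 2 (new)  [load 15/115]
  35 → host 2  [load 50/115]
  105 → host 3 (new)  [load 105/115]
  45 → host 2  [load 95/115]
  25 → host 4 (new)  [load 25/115]
  45 → host 4  [load 70/115]
  20 → host 2  [load 115/115]
  15 → host 4  [load 85/115]
  40 → host 5 (new)  [load 40/115]
  20 → host 4  [load 105/115]
5 hosts opened.

5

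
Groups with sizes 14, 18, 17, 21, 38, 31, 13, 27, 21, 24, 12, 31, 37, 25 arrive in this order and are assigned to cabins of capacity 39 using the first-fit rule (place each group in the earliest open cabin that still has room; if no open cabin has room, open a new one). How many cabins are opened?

10

  14 → cabin 1 (new)  [load 14/39]
  18 → cabin 1  [load 32/39]
  17 → cabin 2 (new)  [load 17/39]
  21 → cabin 2  [load 38/39]
  38 → cabin 3 (new)  [load 38/39]
  31 → cabin 4 (new)  [load 31/39]
  13 → cabin 5 (new)  [load 13/39]
  27 → cabin 6 (new)  [load 27/39]
  21 → cabin 5  [load 34/39]
  24 → cabin 7 (new)  [load 24/39]
  12 → cabin 6  [load 39/39]
  31 → cabin 8 (new)  [load 31/39]
  37 → cabin 9 (new)  [load 37/39]
  25 → cabin 10 (new)  [load 25/39]
10 cabins opened.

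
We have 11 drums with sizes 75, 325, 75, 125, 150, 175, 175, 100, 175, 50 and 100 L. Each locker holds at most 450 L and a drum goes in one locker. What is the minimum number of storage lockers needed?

Total = 325 + 175 + 175 + 175 + 150 + 125 + 100 + 100 + 75 + 75 + 50 = 1525 L.
Lower bound: ⌈1525/450⌉ = 4 storage lockers.
A packing using 4 storage lockers:
  locker 1: 325 + 125 = 450
  locker 2: 175 + 175 + 100 = 450
  locker 3: 175 + 150 + 100 = 425
  locker 4: 75 + 75 + 50 = 200
This matches the lower bound, so 4 is optimal.

4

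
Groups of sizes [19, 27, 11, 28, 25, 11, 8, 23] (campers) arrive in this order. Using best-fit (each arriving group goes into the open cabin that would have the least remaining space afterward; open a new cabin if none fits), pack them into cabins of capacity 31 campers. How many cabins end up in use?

  19 → cabin 1 (new)  [load 19/31]
  27 → cabin 2 (new)  [load 27/31]
  11 → cabin 1  [load 30/31]
  28 → cabin 3 (new)  [load 28/31]
  25 → cabin 4 (new)  [load 25/31]
  11 → cabin 5 (new)  [load 11/31]
  8 → cabin 5  [load 19/31]
  23 → cabin 6 (new)  [load 23/31]
6 cabins opened.

6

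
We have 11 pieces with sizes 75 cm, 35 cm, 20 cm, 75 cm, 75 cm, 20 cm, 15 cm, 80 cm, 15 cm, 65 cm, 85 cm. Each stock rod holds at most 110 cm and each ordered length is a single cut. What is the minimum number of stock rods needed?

6

Total = 85 + 80 + 75 + 75 + 75 + 65 + 35 + 20 + 20 + 15 + 15 = 560 cm.
Lower bound: ⌈560/110⌉ = 6 stock rods.
A packing using 6 stock rods:
  stock rod 1: 85 + 20 = 105
  stock rod 2: 80 + 20 = 100
  stock rod 3: 75 + 35 = 110
  stock rod 4: 75 + 15 + 15 = 105
  stock rod 5: 75 = 75
  stock rod 6: 65 = 65
This matches the lower bound, so 6 is optimal.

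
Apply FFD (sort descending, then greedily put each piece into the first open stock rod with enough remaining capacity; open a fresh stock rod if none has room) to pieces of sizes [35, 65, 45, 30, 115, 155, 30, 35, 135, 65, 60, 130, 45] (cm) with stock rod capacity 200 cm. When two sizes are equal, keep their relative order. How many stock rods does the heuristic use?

Sorted descending: 155, 135, 130, 115, 65, 65, 60, 45, 45, 35, 35, 30, 30.
  155 → stock rod 1 (new)  [load 155/200]
  135 → stock rod 2 (new)  [load 135/200]
  130 → stock rod 3 (new)  [load 130/200]
  115 → stock rod 4 (new)  [load 115/200]
  65 → stock rod 2  [load 200/200]
  65 → stock rod 3  [load 195/200]
  60 → stock rod 4  [load 175/200]
  45 → stock rod 1  [load 200/200]
  45 → stock rod 5 (new)  [load 45/200]
  35 → stock rod 5  [load 80/200]
  35 → stock rod 5  [load 115/200]
  30 → stock rod 5  [load 145/200]
  30 → stock rod 5  [load 175/200]
5 stock rods opened.

5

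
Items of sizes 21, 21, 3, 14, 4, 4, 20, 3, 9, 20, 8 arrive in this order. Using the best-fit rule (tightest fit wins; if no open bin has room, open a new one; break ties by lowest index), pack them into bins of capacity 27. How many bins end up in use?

6

  21 → bin 1 (new)  [load 21/27]
  21 → bin 2 (new)  [load 21/27]
  3 → bin 1  [load 24/27]
  14 → bin 3 (new)  [load 14/27]
  4 → bin 2  [load 25/27]
  4 → bin 3  [load 18/27]
  20 → bin 4 (new)  [load 20/27]
  3 → bin 1  [load 27/27]
  9 → bin 3  [load 27/27]
  20 → bin 5 (new)  [load 20/27]
  8 → bin 6 (new)  [load 8/27]
6 bins opened.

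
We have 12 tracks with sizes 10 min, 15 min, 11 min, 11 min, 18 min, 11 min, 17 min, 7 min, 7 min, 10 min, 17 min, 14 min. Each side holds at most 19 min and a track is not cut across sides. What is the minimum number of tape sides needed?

Total = 18 + 17 + 17 + 15 + 14 + 11 + 11 + 11 + 10 + 10 + 7 + 7 = 148 min.
Lower bound: ⌈148/19⌉ = 8 tape sides.
Also, 10 tracks each exceed 19/2 min, and no two of those can share a side, so at least 10 tape sides are needed.
A packing using 10 tape sides:
  side 1: 18 = 18
  side 2: 17 = 17
  side 3: 17 = 17
  side 4: 15 = 15
  side 5: 14 = 14
  side 6: 11 + 7 = 18
  side 7: 11 + 7 = 18
  side 8: 11 = 11
  side 9: 10 = 10
  side 10: 10 = 10
This matches the lower bound, so 10 is optimal.

10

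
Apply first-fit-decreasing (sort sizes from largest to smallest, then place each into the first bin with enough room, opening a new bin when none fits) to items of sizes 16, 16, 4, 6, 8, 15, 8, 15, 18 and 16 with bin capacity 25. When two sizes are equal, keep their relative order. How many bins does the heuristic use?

6

Sorted descending: 18, 16, 16, 16, 15, 15, 8, 8, 6, 4.
  18 → bin 1 (new)  [load 18/25]
  16 → bin 2 (new)  [load 16/25]
  16 → bin 3 (new)  [load 16/25]
  16 → bin 4 (new)  [load 16/25]
  15 → bin 5 (new)  [load 15/25]
  15 → bin 6 (new)  [load 15/25]
  8 → bin 2  [load 24/25]
  8 → bin 3  [load 24/25]
  6 → bin 1  [load 24/25]
  4 → bin 4  [load 20/25]
6 bins opened.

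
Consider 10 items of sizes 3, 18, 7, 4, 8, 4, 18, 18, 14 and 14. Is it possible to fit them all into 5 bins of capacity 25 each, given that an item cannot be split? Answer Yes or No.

Yes

A valid assignment using 5 bins:
  bin 1: 18 + 7 = 25
  bin 2: 18 + 4 + 3 = 25
  bin 3: 18 + 4 = 22
  bin 4: 14 + 8 = 22
  bin 5: 14 = 14
Every load is within 25, so 5 bins suffice.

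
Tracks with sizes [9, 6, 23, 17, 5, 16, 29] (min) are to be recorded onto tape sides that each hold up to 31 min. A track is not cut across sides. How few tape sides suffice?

Total = 29 + 23 + 17 + 16 + 9 + 6 + 5 = 105 min.
Lower bound: ⌈105/31⌉ = 4 tape sides.
A packing using 4 tape sides:
  side 1: 29 = 29
  side 2: 23 + 6 = 29
  side 3: 17 + 9 + 5 = 31
  side 4: 16 = 16
This matches the lower bound, so 4 is optimal.

4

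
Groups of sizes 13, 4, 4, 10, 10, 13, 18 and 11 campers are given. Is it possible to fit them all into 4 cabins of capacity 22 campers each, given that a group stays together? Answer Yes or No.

No

Total = 83 campers; ⌈83/22⌉ = 4.
The bound of 4 does not rule out 4, but exhaustive search shows no assignment into 4 cabins of capacity 22 campers exists — the minimum is 5.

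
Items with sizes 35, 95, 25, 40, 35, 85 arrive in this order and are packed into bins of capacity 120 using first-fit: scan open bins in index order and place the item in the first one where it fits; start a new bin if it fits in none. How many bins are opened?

  35 → bin 1 (new)  [load 35/120]
  95 → bin 2 (new)  [load 95/120]
  25 → bin 1  [load 60/120]
  40 → bin 1  [load 100/120]
  35 → bin 3 (new)  [load 35/120]
  85 → bin 3  [load 120/120]
3 bins opened.

3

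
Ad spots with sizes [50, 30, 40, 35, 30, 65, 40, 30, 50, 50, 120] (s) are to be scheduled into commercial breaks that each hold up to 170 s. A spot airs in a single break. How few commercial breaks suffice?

4

Total = 120 + 65 + 50 + 50 + 50 + 40 + 40 + 35 + 30 + 30 + 30 = 540 s.
Lower bound: ⌈540/170⌉ = 4 commercial breaks.
A packing using 4 commercial breaks:
  break 1: 120 + 50 = 170
  break 2: 65 + 50 + 50 = 165
  break 3: 40 + 40 + 35 + 30 = 145
  break 4: 30 + 30 = 60
This matches the lower bound, so 4 is optimal.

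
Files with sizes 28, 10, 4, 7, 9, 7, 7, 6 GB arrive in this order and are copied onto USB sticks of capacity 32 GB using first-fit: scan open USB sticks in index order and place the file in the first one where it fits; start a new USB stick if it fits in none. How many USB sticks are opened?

  28 → USB stick 1 (new)  [load 28/32]
  10 → USB stick 2 (new)  [load 10/32]
  4 → USB stick 1  [load 32/32]
  7 → USB stick 2  [load 17/32]
  9 → USB stick 2  [load 26/32]
  7 → USB stick 3 (new)  [load 7/32]
  7 → USB stick 3  [load 14/32]
  6 → USB stick 2  [load 32/32]
3 USB sticks opened.

3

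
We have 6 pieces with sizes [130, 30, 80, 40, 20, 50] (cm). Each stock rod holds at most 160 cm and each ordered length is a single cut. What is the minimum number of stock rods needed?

3

Total = 130 + 80 + 50 + 40 + 30 + 20 = 350 cm.
Lower bound: ⌈350/160⌉ = 3 stock rods.
A packing using 3 stock rods:
  stock rod 1: 130 + 30 = 160
  stock rod 2: 80 + 50 + 20 = 150
  stock rod 3: 40 = 40
This matches the lower bound, so 3 is optimal.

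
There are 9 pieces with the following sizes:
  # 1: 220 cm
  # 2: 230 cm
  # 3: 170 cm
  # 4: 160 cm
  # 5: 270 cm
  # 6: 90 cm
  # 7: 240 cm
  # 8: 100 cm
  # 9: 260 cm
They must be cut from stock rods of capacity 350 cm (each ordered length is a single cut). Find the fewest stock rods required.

Total = 270 + 260 + 240 + 230 + 220 + 170 + 160 + 100 + 90 = 1740 cm.
Lower bound: ⌈1740/350⌉ = 5 stock rods.
A packing using 6 stock rods:
  stock rod 1: 270 = 270
  stock rod 2: 260 + 90 = 350
  stock rod 3: 240 + 100 = 340
  stock rod 4: 230 = 230
  stock rod 5: 220 = 220
  stock rod 6: 170 + 160 = 330
No arrangement into 5 stock rods stays within capacity, so 6 is optimal.

6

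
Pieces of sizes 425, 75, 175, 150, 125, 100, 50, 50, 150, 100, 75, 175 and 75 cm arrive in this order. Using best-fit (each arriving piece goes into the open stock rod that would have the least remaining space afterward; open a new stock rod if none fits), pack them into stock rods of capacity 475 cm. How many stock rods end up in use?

  425 → stock rod 1 (new)  [load 425/475]
  75 → stock rod 2 (new)  [load 75/475]
  175 → stock rod 2  [load 250/475]
  150 → stock rod 2  [load 400/475]
  125 → stock rod 3 (new)  [load 125/475]
  100 → stock rod 3  [load 225/475]
  50 → stock rod 1  [load 475/475]
  50 → stock rod 2  [load 450/475]
  150 → stock rod 3  [load 375/475]
  100 → stock rod 3  [load 475/475]
  75 → stock rod 4 (new)  [load 75/475]
  175 → stock rod 4  [load 250/475]
  75 → stock rod 4  [load 325/475]
4 stock rods opened.

4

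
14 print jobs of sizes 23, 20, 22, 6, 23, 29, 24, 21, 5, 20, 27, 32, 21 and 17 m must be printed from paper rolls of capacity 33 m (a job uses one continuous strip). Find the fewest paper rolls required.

Total = 32 + 29 + 27 + 24 + 23 + 23 + 22 + 21 + 21 + 20 + 20 + 17 + 6 + 5 = 290 m.
Lower bound: ⌈290/33⌉ = 9 paper rolls.
Also, 12 print jobs each exceed 33/2 m, and no two of those can share a roll, so at least 12 paper rolls are needed.
A packing using 12 paper rolls:
  roll 1: 32 = 32
  roll 2: 29 = 29
  roll 3: 27 + 6 = 33
  roll 4: 24 + 5 = 29
  roll 5: 23 = 23
  roll 6: 23 = 23
  roll 7: 22 = 22
  roll 8: 21 = 21
  roll 9: 21 = 21
  roll 10: 20 = 20
  roll 11: 20 = 20
  roll 12: 17 = 17
This matches the lower bound, so 12 is optimal.

12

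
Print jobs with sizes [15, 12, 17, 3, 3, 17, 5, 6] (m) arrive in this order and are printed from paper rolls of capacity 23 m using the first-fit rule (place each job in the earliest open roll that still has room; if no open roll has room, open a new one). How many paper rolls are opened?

4

  15 → roll 1 (new)  [load 15/23]
  12 → roll 2 (new)  [load 12/23]
  17 → roll 3 (new)  [load 17/23]
  3 → roll 1  [load 18/23]
  3 → roll 1  [load 21/23]
  17 → roll 4 (new)  [load 17/23]
  5 → roll 2  [load 17/23]
  6 → roll 2  [load 23/23]
4 paper rolls opened.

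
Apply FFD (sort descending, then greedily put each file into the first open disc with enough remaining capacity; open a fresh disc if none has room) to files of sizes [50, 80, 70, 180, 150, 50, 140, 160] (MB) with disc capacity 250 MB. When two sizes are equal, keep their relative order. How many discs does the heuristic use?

4

Sorted descending: 180, 160, 150, 140, 80, 70, 50, 50.
  180 → disc 1 (new)  [load 180/250]
  160 → disc 2 (new)  [load 160/250]
  150 → disc 3 (new)  [load 150/250]
  140 → disc 4 (new)  [load 140/250]
  80 → disc 2  [load 240/250]
  70 → disc 1  [load 250/250]
  50 → disc 3  [load 200/250]
  50 → disc 3  [load 250/250]
4 discs opened.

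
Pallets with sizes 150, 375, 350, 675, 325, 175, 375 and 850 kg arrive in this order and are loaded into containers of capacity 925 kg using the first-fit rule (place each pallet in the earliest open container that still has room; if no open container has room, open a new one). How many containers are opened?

4

  150 → container 1 (new)  [load 150/925]
  375 → container 1  [load 525/925]
  350 → container 1  [load 875/925]
  675 → container 2 (new)  [load 675/925]
  325 → container 3 (new)  [load 325/925]
  175 → container 2  [load 850/925]
  375 → container 3  [load 700/925]
  850 → container 4 (new)  [load 850/925]
4 containers opened.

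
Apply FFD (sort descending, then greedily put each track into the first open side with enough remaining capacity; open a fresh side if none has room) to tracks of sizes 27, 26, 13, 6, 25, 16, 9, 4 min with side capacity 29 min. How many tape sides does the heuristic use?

Sorted descending: 27, 26, 25, 16, 13, 9, 6, 4.
  27 → side 1 (new)  [load 27/29]
  26 → side 2 (new)  [load 26/29]
  25 → side 3 (new)  [load 25/29]
  16 → side 4 (new)  [load 16/29]
  13 → side 4  [load 29/29]
  9 → side 5 (new)  [load 9/29]
  6 → side 5  [load 15/29]
  4 → side 3  [load 29/29]
5 tape sides opened.

5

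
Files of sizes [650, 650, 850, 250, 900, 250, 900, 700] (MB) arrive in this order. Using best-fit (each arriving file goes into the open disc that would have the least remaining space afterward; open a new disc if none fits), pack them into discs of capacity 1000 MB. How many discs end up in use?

6

  650 → disc 1 (new)  [load 650/1000]
  650 → disc 2 (new)  [load 650/1000]
  850 → disc 3 (new)  [load 850/1000]
  250 → disc 1  [load 900/1000]
  900 → disc 4 (new)  [load 900/1000]
  250 → disc 2  [load 900/1000]
  900 → disc 5 (new)  [load 900/1000]
  700 → disc 6 (new)  [load 700/1000]
6 discs opened.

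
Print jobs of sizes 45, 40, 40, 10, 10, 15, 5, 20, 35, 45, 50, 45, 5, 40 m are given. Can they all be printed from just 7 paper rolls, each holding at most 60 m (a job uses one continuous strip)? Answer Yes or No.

No

Total = 405 m; ⌈405/60⌉ = 7.
8 print jobs each exceed half the capacity and cannot share a roll, forcing at least 8 paper rolls.
At least 8 paper rolls are required, but only 7 are allowed.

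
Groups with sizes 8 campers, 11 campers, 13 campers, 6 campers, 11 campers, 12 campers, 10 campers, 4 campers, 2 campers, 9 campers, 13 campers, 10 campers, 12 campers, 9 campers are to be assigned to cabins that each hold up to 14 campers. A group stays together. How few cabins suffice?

11

Total = 13 + 13 + 12 + 12 + 11 + 11 + 10 + 10 + 9 + 9 + 8 + 6 + 4 + 2 = 130 campers.
Lower bound: ⌈130/14⌉ = 10 cabins.
Also, 11 groups each exceed 7 campers, and no two of those can share a cabin, so at least 11 cabins are needed.
A packing using 11 cabins:
  cabin 1: 13 = 13
  cabin 2: 13 = 13
  cabin 3: 12 + 2 = 14
  cabin 4: 12 = 12
  cabin 5: 11 = 11
  cabin 6: 11 = 11
  cabin 7: 10 + 4 = 14
  cabin 8: 10 = 10
  cabin 9: 9 = 9
  cabin 10: 9 = 9
  cabin 11: 8 + 6 = 14
This matches the lower bound, so 11 is optimal.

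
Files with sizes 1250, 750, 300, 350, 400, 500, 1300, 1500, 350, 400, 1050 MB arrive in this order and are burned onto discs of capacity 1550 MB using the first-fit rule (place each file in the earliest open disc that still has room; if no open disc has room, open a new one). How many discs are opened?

  1250 → disc 1 (new)  [load 1250/1550]
  750 → disc 2 (new)  [load 750/1550]
  300 → disc 1  [load 1550/1550]
  350 → disc 2  [load 1100/1550]
  400 → disc 2  [load 1500/1550]
  500 → disc 3 (new)  [load 500/1550]
  1300 → disc 4 (new)  [load 1300/1550]
  1500 → disc 5 (new)  [load 1500/1550]
  350 → disc 3  [load 850/1550]
  400 → disc 3  [load 1250/1550]
  1050 → disc 6 (new)  [load 1050/1550]
6 discs opened.

6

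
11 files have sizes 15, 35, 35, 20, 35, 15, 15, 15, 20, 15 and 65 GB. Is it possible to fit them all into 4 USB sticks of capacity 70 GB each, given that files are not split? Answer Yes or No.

Total = 285 GB; ⌈285/70⌉ = 5.
At least 5 USB sticks are required, but only 4 are allowed.

No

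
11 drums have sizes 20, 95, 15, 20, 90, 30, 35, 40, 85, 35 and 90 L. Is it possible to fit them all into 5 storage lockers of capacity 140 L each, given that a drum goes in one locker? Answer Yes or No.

A valid assignment using 4 storage lockers:
  locker 1: 95 + 40 = 135
  locker 2: 90 + 35 + 15 = 140
  locker 3: 90 + 30 + 20 = 140
  locker 4: 85 + 35 + 20 = 140
That uses only 4 ≤ 5, so 5 storage lockers are enough.

Yes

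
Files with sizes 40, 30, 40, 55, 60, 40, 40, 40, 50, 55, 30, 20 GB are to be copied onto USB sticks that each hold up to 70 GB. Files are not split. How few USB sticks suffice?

Total = 60 + 55 + 55 + 50 + 40 + 40 + 40 + 40 + 40 + 30 + 30 + 20 = 500 GB.
Lower bound: ⌈500/70⌉ = 8 USB sticks.
Also, 9 files each exceed 35 GB, and no two of those can share a USB stick, so at least 9 USB sticks are needed.
A packing using 9 USB sticks:
  USB stick 1: 60 = 60
  USB stick 2: 55 = 55
  USB stick 3: 55 = 55
  USB stick 4: 50 + 20 = 70
  USB stick 5: 40 + 30 = 70
  USB stick 6: 40 + 30 = 70
  USB stick 7: 40 = 40
  USB stick 8: 40 = 40
  USB stick 9: 40 = 40
This matches the lower bound, so 9 is optimal.

9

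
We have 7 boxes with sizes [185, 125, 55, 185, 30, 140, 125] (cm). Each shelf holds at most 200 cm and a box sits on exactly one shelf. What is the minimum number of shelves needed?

Total = 185 + 185 + 140 + 125 + 125 + 55 + 30 = 845 cm.
Lower bound: ⌈845/200⌉ = 5 shelves.
A packing using 5 shelves:
  shelf 1: 185 = 185
  shelf 2: 185 = 185
  shelf 3: 140 + 55 = 195
  shelf 4: 125 + 30 = 155
  shelf 5: 125 = 125
This matches the lower bound, so 5 is optimal.

5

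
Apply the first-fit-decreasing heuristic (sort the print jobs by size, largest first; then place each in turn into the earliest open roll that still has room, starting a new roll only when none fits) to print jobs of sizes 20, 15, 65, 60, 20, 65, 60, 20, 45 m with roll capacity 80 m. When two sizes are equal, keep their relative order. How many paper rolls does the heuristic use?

5

Sorted descending: 65, 65, 60, 60, 45, 20, 20, 20, 15.
  65 → roll 1 (new)  [load 65/80]
  65 → roll 2 (new)  [load 65/80]
  60 → roll 3 (new)  [load 60/80]
  60 → roll 4 (new)  [load 60/80]
  45 → roll 5 (new)  [load 45/80]
  20 → roll 3  [load 80/80]
  20 → roll 4  [load 80/80]
  20 → roll 5  [load 65/80]
  15 → roll 1  [load 80/80]
5 paper rolls opened.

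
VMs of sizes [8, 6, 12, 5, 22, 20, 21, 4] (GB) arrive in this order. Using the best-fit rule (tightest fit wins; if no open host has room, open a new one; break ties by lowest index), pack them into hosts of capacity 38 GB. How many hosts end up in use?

4

  8 → host 1 (new)  [load 8/38]
  6 → host 1  [load 14/38]
  12 → host 1  [load 26/38]
  5 → host 1  [load 31/38]
  22 → host 2 (new)  [load 22/38]
  20 → host 3 (new)  [load 20/38]
  21 → host 4 (new)  [load 21/38]
  4 → host 1  [load 35/38]
4 hosts opened.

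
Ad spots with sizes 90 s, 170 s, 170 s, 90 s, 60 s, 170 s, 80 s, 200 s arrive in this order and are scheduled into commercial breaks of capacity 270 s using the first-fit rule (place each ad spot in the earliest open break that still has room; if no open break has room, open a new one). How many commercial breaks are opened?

5

  90 → break 1 (new)  [load 90/270]
  170 → break 1  [load 260/270]
  170 → break 2 (new)  [load 170/270]
  90 → break 2  [load 260/270]
  60 → break 3 (new)  [load 60/270]
  170 → break 3  [load 230/270]
  80 → break 4 (new)  [load 80/270]
  200 → break 5 (new)  [load 200/270]
5 commercial breaks opened.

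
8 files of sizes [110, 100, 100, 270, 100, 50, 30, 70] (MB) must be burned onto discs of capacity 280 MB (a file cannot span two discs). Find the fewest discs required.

3

Total = 270 + 110 + 100 + 100 + 100 + 70 + 50 + 30 = 830 MB.
Lower bound: ⌈830/280⌉ = 3 discs.
A packing using 3 discs:
  disc 1: 270 = 270
  disc 2: 110 + 100 + 70 = 280
  disc 3: 100 + 100 + 50 + 30 = 280
This matches the lower bound, so 3 is optimal.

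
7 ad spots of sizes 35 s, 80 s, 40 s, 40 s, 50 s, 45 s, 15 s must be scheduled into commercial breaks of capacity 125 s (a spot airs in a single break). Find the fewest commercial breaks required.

3

Total = 80 + 50 + 45 + 40 + 40 + 35 + 15 = 305 s.
Lower bound: ⌈305/125⌉ = 3 commercial breaks.
A packing using 3 commercial breaks:
  break 1: 80 + 45 = 125
  break 2: 50 + 40 + 35 = 125
  break 3: 40 + 15 = 55
This matches the lower bound, so 3 is optimal.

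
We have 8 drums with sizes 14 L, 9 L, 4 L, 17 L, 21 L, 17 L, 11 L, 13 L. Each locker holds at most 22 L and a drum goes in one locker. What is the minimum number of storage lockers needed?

6

Total = 21 + 17 + 17 + 14 + 13 + 11 + 9 + 4 = 106 L.
Lower bound: ⌈106/22⌉ = 5 storage lockers.
A packing using 6 storage lockers:
  locker 1: 21 = 21
  locker 2: 17 + 4 = 21
  locker 3: 17 = 17
  locker 4: 14 = 14
  locker 5: 13 + 9 = 22
  locker 6: 11 = 11
No arrangement into 5 storage lockers stays within capacity, so 6 is optimal.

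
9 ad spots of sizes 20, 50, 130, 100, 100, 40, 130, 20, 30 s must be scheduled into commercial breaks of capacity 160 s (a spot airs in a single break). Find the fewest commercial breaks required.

4

Total = 130 + 130 + 100 + 100 + 50 + 40 + 30 + 20 + 20 = 620 s.
Lower bound: ⌈620/160⌉ = 4 commercial breaks.
A packing using 4 commercial breaks:
  break 1: 130 + 30 = 160
  break 2: 130 + 20 = 150
  break 3: 100 + 50 = 150
  break 4: 100 + 40 + 20 = 160
This matches the lower bound, so 4 is optimal.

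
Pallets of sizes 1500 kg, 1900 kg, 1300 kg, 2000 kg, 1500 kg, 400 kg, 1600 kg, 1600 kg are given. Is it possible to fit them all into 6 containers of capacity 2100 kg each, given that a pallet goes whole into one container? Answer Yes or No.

No

Total = 11800 kg; ⌈11800/2100⌉ = 6.
7 pallets each exceed half the capacity and cannot share a container, forcing at least 7 containers.
At least 7 containers are required, but only 6 are allowed.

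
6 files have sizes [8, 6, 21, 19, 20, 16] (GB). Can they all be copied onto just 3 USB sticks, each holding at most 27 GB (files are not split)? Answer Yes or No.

No

Total = 90 GB; ⌈90/27⌉ = 4.
At least 4 USB sticks are required, but only 3 are allowed.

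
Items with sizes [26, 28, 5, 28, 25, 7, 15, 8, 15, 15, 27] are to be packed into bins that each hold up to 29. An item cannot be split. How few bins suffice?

8

Total = 28 + 28 + 27 + 26 + 25 + 15 + 15 + 15 + 8 + 7 + 5 = 199.
Lower bound: ⌈199/29⌉ = 7 bins.
Also, 8 items each exceed 29/2, and no two of those can share a bin, so at least 8 bins are needed.
A packing using 8 bins:
  bin 1: 28 = 28
  bin 2: 28 = 28
  bin 3: 27 = 27
  bin 4: 26 = 26
  bin 5: 25 = 25
  bin 6: 15 + 8 + 5 = 28
  bin 7: 15 + 7 = 22
  bin 8: 15 = 15
This matches the lower bound, so 8 is optimal.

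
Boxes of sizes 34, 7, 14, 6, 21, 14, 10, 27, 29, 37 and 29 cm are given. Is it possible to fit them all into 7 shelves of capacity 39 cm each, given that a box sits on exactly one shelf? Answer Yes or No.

Yes

A valid assignment using 7 shelves:
  shelf 1: 37 = 37
  shelf 2: 34 = 34
  shelf 3: 29 + 10 = 39
  shelf 4: 29 + 7 = 36
  shelf 5: 27 + 6 = 33
  shelf 6: 21 + 14 = 35
  shelf 7: 14 = 14
Every load is within 39 cm, so 7 shelves suffice.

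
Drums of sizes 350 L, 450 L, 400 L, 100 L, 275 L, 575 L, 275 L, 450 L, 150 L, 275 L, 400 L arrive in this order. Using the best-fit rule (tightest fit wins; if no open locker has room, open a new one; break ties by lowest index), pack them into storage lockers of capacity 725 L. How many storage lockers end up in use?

6

  350 → locker 1 (new)  [load 350/725]
  450 → locker 2 (new)  [load 450/725]
  400 → locker 3 (new)  [load 400/725]
  100 → locker 2  [load 550/725]
  275 → locker 3  [load 675/725]
  575 → locker 4 (new)  [load 575/725]
  275 → locker 1  [load 625/725]
  450 → locker 5 (new)  [load 450/725]
  150 → locker 4  [load 725/725]
  275 → locker 5  [load 725/725]
  400 → locker 6 (new)  [load 400/725]
6 storage lockers opened.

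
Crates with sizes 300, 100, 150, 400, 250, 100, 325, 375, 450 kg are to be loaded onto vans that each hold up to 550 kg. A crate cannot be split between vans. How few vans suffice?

5

Total = 450 + 400 + 375 + 325 + 300 + 250 + 150 + 100 + 100 = 2450 kg.
Lower bound: ⌈2450/550⌉ = 5 vans.
A packing using 5 vans:
  van 1: 450 + 100 = 550
  van 2: 400 + 150 = 550
  van 3: 375 + 100 = 475
  van 4: 325 = 325
  van 5: 300 + 250 = 550
This matches the lower bound, so 5 is optimal.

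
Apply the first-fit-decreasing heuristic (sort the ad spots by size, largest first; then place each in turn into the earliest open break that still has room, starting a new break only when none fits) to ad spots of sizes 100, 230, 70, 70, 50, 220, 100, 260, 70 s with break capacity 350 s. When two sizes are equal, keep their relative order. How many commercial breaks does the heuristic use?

Sorted descending: 260, 230, 220, 100, 100, 70, 70, 70, 50.
  260 → break 1 (new)  [load 260/350]
  230 → break 2 (new)  [load 230/350]
  220 → break 3 (new)  [load 220/350]
  100 → break 2  [load 330/350]
  100 → break 3  [load 320/350]
  70 → break 1  [load 330/350]
  70 → break 4 (new)  [load 70/350]
  70 → break 4  [load 140/350]
  50 → break 4  [load 190/350]
4 commercial breaks opened.

4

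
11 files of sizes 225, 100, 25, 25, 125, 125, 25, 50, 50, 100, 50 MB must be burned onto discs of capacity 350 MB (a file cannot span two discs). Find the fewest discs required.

Total = 225 + 125 + 125 + 100 + 100 + 50 + 50 + 50 + 25 + 25 + 25 = 900 MB.
Lower bound: ⌈900/350⌉ = 3 discs.
A packing using 3 discs:
  disc 1: 225 + 125 = 350
  disc 2: 125 + 100 + 100 + 25 = 350
  disc 3: 50 + 50 + 50 + 25 + 25 = 200
This matches the lower bound, so 3 is optimal.

3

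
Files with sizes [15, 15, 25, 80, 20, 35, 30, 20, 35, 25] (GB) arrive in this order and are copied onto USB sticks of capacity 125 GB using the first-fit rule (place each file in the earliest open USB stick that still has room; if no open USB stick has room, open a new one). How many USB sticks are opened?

3

  15 → USB stick 1 (new)  [load 15/125]
  15 → USB stick 1  [load 30/125]
  25 → USB stick 1  [load 55/125]
  80 → USB stick 2 (new)  [load 80/125]
  20 → USB stick 1  [load 75/125]
  35 → USB stick 1  [load 110/125]
  30 → USB stick 2  [load 110/125]
  20 → USB stick 3 (new)  [load 20/125]
  35 → USB stick 3  [load 55/125]
  25 → USB stick 3  [load 80/125]
3 USB sticks opened.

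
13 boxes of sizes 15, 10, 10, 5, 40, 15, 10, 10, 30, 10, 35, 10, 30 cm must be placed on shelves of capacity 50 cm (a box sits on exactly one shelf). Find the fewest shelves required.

5

Total = 40 + 35 + 30 + 30 + 15 + 15 + 10 + 10 + 10 + 10 + 10 + 10 + 5 = 230 cm.
Lower bound: ⌈230/50⌉ = 5 shelves.
A packing using 5 shelves:
  shelf 1: 40 + 10 = 50
  shelf 2: 35 + 15 = 50
  shelf 3: 30 + 15 + 5 = 50
  shelf 4: 30 + 10 + 10 = 50
  shelf 5: 10 + 10 + 10 = 30
This matches the lower bound, so 5 is optimal.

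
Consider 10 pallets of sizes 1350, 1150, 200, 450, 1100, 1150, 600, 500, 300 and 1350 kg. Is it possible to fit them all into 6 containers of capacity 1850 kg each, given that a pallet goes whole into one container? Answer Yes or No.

Yes

A valid assignment using 5 containers:
  container 1: 1350 + 500 = 1850
  container 2: 1350 + 450 = 1800
  container 3: 1150 + 600 = 1750
  container 4: 1150 + 300 + 200 = 1650
  container 5: 1100 = 1100
That uses only 5 ≤ 6, so 6 containers are enough.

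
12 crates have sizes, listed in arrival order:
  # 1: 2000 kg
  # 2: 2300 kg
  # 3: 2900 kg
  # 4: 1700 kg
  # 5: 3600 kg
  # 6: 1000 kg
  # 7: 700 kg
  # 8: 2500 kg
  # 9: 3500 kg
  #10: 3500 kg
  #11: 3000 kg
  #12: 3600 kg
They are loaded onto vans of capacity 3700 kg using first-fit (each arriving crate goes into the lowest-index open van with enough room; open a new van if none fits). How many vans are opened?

  2000 → van 1 (new)  [load 2000/3700]
  2300 → van 2 (new)  [load 2300/3700]
  2900 → van 3 (new)  [load 2900/3700]
  1700 → van 1  [load 3700/3700]
  3600 → van 4 (new)  [load 3600/3700]
  1000 → van 2  [load 3300/3700]
  700 → van 3  [load 3600/3700]
  2500 → van 5 (new)  [load 2500/3700]
  3500 → van 6 (new)  [load 3500/3700]
  3500 → van 7 (new)  [load 3500/3700]
  3000 → van 8 (new)  [load 3000/3700]
  3600 → van 9 (new)  [load 3600/3700]
9 vans opened.

9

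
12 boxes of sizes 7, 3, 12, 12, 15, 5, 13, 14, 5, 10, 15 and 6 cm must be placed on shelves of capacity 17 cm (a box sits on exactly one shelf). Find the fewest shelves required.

Total = 15 + 15 + 14 + 13 + 12 + 12 + 10 + 7 + 6 + 5 + 5 + 3 = 117 cm.
Lower bound: ⌈117/17⌉ = 7 shelves.
A packing using 8 shelves:
  shelf 1: 15 = 15
  shelf 2: 15 = 15
  shelf 3: 14 + 3 = 17
  shelf 4: 13 = 13
  shelf 5: 12 + 5 = 17
  shelf 6: 12 + 5 = 17
  shelf 7: 10 + 7 = 17
  shelf 8: 6 = 6
No arrangement into 7 shelves stays within capacity, so 8 is optimal.

8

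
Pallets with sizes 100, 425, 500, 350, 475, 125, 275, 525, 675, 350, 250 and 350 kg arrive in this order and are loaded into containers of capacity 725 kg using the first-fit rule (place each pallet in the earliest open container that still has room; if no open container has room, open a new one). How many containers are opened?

  100 → container 1 (new)  [load 100/725]
  425 → container 1  [load 525/725]
  500 → container 2 (new)  [load 500/725]
  350 → container 3 (new)  [load 350/725]
  475 → container 4 (new)  [load 475/725]
  125 → container 1  [load 650/725]
  275 → container 3  [load 625/725]
  525 → container 5 (new)  [load 525/725]
  675 → container 6 (new)  [load 675/725]
  350 → container 7 (new)  [load 350/725]
  250 → container 4  [load 725/725]
  350 → container 7  [load 700/725]
7 containers opened.

7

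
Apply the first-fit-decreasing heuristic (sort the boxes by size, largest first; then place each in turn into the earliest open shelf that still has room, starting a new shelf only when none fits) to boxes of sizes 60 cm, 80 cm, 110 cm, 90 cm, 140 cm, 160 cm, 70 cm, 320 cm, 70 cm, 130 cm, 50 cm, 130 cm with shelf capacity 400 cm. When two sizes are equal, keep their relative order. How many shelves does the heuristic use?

4

Sorted descending: 320, 160, 140, 130, 130, 110, 90, 80, 70, 70, 60, 50.
  320 → shelf 1 (new)  [load 320/400]
  160 → shelf 2 (new)  [load 160/400]
  140 → shelf 2  [load 300/400]
  130 → shelf 3 (new)  [load 130/400]
  130 → shelf 3  [load 260/400]
  110 → shelf 3  [load 370/400]
  90 → shelf 2  [load 390/400]
  80 → shelf 1  [load 400/400]
  70 → shelf 4 (new)  [load 70/400]
  70 → shelf 4  [load 140/400]
  60 → shelf 4  [load 200/400]
  50 → shelf 4  [load 250/400]
4 shelves opened.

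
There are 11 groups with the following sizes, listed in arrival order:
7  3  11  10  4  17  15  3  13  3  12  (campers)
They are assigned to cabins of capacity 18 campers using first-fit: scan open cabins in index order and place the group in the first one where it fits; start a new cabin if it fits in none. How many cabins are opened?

7

  7 → cabin 1 (new)  [load 7/18]
  3 → cabin 1  [load 10/18]
  11 → cabin 2 (new)  [load 11/18]
  10 → cabin 3 (new)  [load 10/18]
  4 → cabin 1  [load 14/18]
  17 → cabin 4 (new)  [load 17/18]
  15 → cabin 5 (new)  [load 15/18]
  3 → cabin 1  [load 17/18]
  13 → cabin 6 (new)  [load 13/18]
  3 → cabin 2  [load 14/18]
  12 → cabin 7 (new)  [load 12/18]
7 cabins opened.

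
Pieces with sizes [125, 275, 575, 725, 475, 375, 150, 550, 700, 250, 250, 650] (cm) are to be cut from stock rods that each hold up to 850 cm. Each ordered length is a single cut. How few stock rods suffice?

7

Total = 725 + 700 + 650 + 575 + 550 + 475 + 375 + 275 + 250 + 250 + 150 + 125 = 5100 cm.
Lower bound: ⌈5100/850⌉ = 6 stock rods.
A packing using 7 stock rods:
  stock rod 1: 725 + 125 = 850
  stock rod 2: 700 + 150 = 850
  stock rod 3: 650 = 650
  stock rod 4: 575 + 275 = 850
  stock rod 5: 550 + 250 = 800
  stock rod 6: 475 + 375 = 850
  stock rod 7: 250 = 250
No arrangement into 6 stock rods stays within capacity, so 7 is optimal.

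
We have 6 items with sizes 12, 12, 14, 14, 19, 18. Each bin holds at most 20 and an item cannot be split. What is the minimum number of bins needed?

6

Total = 19 + 18 + 14 + 14 + 12 + 12 = 89.
Lower bound: ⌈89/20⌉ = 5 bins.
Also, 6 items each exceed 10, and no two of those can share a bin, so at least 6 bins are needed.
A packing using 6 bins:
  bin 1: 19 = 19
  bin 2: 18 = 18
  bin 3: 14 = 14
  bin 4: 14 = 14
  bin 5: 12 = 12
  bin 6: 12 = 12
This matches the lower bound, so 6 is optimal.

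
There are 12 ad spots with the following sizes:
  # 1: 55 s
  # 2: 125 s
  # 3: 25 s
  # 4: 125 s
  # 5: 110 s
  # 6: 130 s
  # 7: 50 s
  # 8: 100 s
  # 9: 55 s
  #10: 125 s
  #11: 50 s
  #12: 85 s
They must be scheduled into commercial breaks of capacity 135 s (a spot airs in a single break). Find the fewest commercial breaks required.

9

Total = 130 + 125 + 125 + 125 + 110 + 100 + 85 + 55 + 55 + 50 + 50 + 25 = 1035 s.
Lower bound: ⌈1035/135⌉ = 8 commercial breaks.
A packing using 9 commercial breaks:
  break 1: 130 = 130
  break 2: 125 = 125
  break 3: 125 = 125
  break 4: 125 = 125
  break 5: 110 + 25 = 135
  break 6: 100 = 100
  break 7: 85 + 50 = 135
  break 8: 55 + 55 = 110
  break 9: 50 = 50
No arrangement into 8 commercial breaks stays within capacity, so 9 is optimal.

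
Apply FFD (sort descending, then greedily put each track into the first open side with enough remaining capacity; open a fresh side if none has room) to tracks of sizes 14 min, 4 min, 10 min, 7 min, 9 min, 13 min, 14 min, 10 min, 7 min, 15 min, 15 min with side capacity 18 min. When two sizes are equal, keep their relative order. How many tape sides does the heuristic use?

8

Sorted descending: 15, 15, 14, 14, 13, 10, 10, 9, 7, 7, 4.
  15 → side 1 (new)  [load 15/18]
  15 → side 2 (new)  [load 15/18]
  14 → side 3 (new)  [load 14/18]
  14 → side 4 (new)  [load 14/18]
  13 → side 5 (new)  [load 13/18]
  10 → side 6 (new)  [load 10/18]
  10 → side 7 (new)  [load 10/18]
  9 → side 8 (new)  [load 9/18]
  7 → side 6  [load 17/18]
  7 → side 7  [load 17/18]
  4 → side 3  [load 18/18]
8 tape sides opened.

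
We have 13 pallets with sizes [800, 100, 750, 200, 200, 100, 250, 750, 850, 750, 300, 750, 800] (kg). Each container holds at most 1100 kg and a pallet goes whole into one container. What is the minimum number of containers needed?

Total = 850 + 800 + 800 + 750 + 750 + 750 + 750 + 300 + 250 + 200 + 200 + 100 + 100 = 6600 kg.
Lower bound: ⌈6600/1100⌉ = 6 containers.
Also, 7 pallets each exceed 550 kg, and no two of those can share a container, so at least 7 containers are needed.
A packing using 7 containers:
  container 1: 850 + 250 = 1100
  container 2: 800 + 300 = 1100
  container 3: 800 + 200 + 100 = 1100
  container 4: 750 + 200 + 100 = 1050
  container 5: 750 = 750
  container 6: 750 = 750
  container 7: 750 = 750
This matches the lower bound, so 7 is optimal.

7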